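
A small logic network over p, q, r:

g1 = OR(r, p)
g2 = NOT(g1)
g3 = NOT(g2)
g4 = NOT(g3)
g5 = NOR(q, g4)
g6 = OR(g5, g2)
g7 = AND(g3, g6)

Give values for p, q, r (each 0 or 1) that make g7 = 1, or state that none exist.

Check with p=0, q=0, r=1:
g1 = OR(r, p) = OR(1, 0) = 1
g2 = NOT(g1) = NOT 1 = 0
g3 = NOT(g2) = NOT 0 = 1
g4 = NOT(g3) = NOT 1 = 0
g5 = NOR(q, g4) = NOR(0, 0) = 1
g6 = OR(g5, g2) = OR(1, 0) = 1
g7 = AND(g3, g6) = AND(1, 1) = 1
So g7 = 1 as required.

p=0, q=0, r=1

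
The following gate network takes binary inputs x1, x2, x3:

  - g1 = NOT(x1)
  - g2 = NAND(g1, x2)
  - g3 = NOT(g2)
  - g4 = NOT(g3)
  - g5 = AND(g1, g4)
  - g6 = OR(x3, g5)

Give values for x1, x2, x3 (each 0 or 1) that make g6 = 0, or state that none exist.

Check with x1=1, x2=0, x3=0:
g1 = NOT(x1) = NOT 1 = 0
g2 = NAND(g1, x2) = NAND(0, 0) = 1
g3 = NOT(g2) = NOT 1 = 0
g4 = NOT(g3) = NOT 0 = 1
g5 = AND(g1, g4) = AND(0, 1) = 0
g6 = OR(x3, g5) = OR(0, 0) = 0
So g6 = 0 as required.

x1=1, x2=0, x3=0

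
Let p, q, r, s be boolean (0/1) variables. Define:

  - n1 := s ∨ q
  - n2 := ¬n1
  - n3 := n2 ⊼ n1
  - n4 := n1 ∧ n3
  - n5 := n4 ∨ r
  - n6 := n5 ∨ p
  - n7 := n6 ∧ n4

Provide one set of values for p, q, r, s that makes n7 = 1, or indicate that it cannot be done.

p=1, q=1, r=0, s=0

n7 = n6 ∧ n4 must be 1, so both n6 = 1 and n4 = 1.
n6 = n5 ∨ p must be 1, so at least one of n5, p is 1.
Check with p=1, q=1, r=0, s=0:
n1 = s ∨ q = 0 ∨ 1 = 1
n2 = ¬n1 = ¬1 = 0
n3 = n2 ⊼ n1 = 0 ⊼ 1 = 1
n4 = n1 ∧ n3 = 1 ∧ 1 = 1
n5 = n4 ∨ r = 1 ∨ 0 = 1
n6 = n5 ∨ p = 1 ∨ 1 = 1
n7 = n6 ∧ n4 = 1 ∧ 1 = 1
So n7 = 1 as required.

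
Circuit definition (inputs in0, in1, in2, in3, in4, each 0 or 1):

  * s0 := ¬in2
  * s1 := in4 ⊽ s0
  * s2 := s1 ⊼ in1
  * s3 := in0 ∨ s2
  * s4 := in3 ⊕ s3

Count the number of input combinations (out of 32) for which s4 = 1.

16

s4 = in3 ⊕ s3 must be 1, so in3 and s3 differ.
Enumerating the 32 input combinations, 16 give s4 = 1 and 16 give s4 = 0.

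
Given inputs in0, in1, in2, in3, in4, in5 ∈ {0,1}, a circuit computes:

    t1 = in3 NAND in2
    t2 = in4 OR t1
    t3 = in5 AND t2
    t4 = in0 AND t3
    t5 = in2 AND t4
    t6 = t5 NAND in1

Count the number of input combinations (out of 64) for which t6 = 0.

t6 = t5 NAND in1 must be 0, so both t5 = 1 and in1 = 1.
t5 = in2 AND t4 must be 1, so both in2 = 1 and t4 = 1.
Satisfying assignments:
  in0=1, in1=1, in2=1, in3=0, in4=0, in5=1
  in0=1, in1=1, in2=1, in3=0, in4=1, in5=1
  in0=1, in1=1, in2=1, in3=1, in4=1, in5=1

3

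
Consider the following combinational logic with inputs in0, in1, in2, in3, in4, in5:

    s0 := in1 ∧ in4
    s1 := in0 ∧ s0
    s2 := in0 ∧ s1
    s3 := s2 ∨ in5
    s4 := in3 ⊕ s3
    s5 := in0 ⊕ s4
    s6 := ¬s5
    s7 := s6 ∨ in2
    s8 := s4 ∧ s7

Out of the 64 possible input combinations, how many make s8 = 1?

24

s8 = s4 ∧ s7 must be 1, so both s4 = 1 and s7 = 1.
s4 = in3 ⊕ s3 must be 1, so in3 and s3 differ.
Enumerating the 64 input combinations, 24 give s8 = 1 and 40 give s8 = 0.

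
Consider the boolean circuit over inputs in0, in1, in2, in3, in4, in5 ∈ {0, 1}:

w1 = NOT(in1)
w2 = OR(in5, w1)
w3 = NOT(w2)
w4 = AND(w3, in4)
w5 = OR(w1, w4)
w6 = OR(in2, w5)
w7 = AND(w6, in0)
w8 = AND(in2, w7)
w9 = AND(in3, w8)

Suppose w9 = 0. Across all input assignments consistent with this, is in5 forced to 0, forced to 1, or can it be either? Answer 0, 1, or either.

Both values of in5 occur among assignments with w9 = 0:
  in5=0: in0=0, in1=0, in2=0, in3=0, in4=0, in5=0
  in5=1: in0=0, in1=0, in2=0, in3=0, in4=0, in5=1

either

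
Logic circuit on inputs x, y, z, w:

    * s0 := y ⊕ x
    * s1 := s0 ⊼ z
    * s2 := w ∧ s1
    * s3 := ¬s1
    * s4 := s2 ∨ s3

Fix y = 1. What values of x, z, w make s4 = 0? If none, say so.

Check with y = 1 and x=1, z=1, w=0:
s0 = y ⊕ x = 1 ⊕ 1 = 0
s1 = s0 ⊼ z = 0 ⊼ 1 = 1
s2 = w ∧ s1 = 0 ∧ 1 = 0
s3 = ¬s1 = ¬1 = 0
s4 = s2 ∨ s3 = 0 ∨ 0 = 0
So s4 = 0.

x=1 z=1 w=0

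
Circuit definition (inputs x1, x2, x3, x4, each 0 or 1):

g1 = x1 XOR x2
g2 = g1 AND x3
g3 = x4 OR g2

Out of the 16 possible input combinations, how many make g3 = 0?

6

g3 = x4 OR g2 must be 0, so both x4 = 0 and g2 = 0.
g2 = g1 AND x3 must be 0, so at least one of g1, x3 is 0.
Enumerating the 16 input combinations, 6 give g3 = 0 and 10 give g3 = 1.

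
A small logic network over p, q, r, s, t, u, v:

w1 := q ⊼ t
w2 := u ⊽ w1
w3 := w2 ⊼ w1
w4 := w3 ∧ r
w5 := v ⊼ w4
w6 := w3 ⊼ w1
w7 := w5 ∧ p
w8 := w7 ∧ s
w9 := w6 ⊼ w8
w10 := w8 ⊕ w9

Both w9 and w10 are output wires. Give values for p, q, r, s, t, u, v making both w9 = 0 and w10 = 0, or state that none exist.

Across all 128 input combinations, none give both w9 = 0 and w10 = 0.

no solution exists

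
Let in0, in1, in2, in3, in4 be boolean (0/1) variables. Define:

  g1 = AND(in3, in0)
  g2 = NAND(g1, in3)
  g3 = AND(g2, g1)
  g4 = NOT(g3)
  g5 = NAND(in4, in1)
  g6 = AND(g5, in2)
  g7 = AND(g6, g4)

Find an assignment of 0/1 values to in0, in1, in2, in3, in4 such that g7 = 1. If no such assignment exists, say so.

in0=1 in1=1 in2=1 in3=0 in4=0

g7 = AND(g6, g4) must be 1, so both g6 = 1 and g4 = 1.
Check with in0=1 in1=1 in2=1 in3=0 in4=0:
g1 = AND(in3, in0) = AND(0, 1) = 0
g2 = NAND(g1, in3) = NAND(0, 0) = 1
g3 = AND(g2, g1) = AND(1, 0) = 0
g4 = NOT(g3) = NOT 0 = 1
g5 = NAND(in4, in1) = NAND(0, 1) = 1
g6 = AND(g5, in2) = AND(1, 1) = 1
g7 = AND(g6, g4) = AND(1, 1) = 1
So g7 = 1 as required.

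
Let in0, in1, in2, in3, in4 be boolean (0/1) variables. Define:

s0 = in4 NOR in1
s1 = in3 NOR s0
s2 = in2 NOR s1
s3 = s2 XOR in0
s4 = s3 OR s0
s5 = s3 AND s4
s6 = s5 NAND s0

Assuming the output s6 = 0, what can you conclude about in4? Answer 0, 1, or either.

s6 = s5 NAND s0 must be 0, so both s5 = 1 and s0 = 1.
s5 = s3 AND s4 must be 1, so both s3 = 1 and s4 = 1.
s0 = in4 NOR in1 must be 1, so both in4 = 0 and in1 = 0.
Every assignment with s6 = 0 has in4 = 0; there are 4 such assignment(s).
  in0=0, in1=0, in2=0, in3=0, in4=0
  in0=0, in1=0, in2=0, in3=1, in4=0
  in0=1, in1=0, in2=1, in3=0, in4=0
  in0=1, in1=0, in2=1, in3=1, in4=0

0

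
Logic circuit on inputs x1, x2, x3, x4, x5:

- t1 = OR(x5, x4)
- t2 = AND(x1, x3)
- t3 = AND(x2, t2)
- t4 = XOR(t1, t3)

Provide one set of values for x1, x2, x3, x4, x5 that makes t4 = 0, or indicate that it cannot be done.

x1=1, x2=0, x3=0, x4=0, x5=0

Check with x1=1, x2=0, x3=0, x4=0, x5=0:
t1 = OR(x5, x4) = OR(0, 0) = 0
t2 = AND(x1, x3) = AND(1, 0) = 0
t3 = AND(x2, t2) = AND(0, 0) = 0
t4 = XOR(t1, t3) = XOR(0, 0) = 0
So t4 = 0 as required.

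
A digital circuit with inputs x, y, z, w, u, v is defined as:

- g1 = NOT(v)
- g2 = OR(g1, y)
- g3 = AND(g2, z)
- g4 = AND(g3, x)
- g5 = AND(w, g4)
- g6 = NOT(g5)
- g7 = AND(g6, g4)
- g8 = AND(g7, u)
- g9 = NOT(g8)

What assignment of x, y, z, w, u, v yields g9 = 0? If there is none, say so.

x=1 y=1 z=1 w=0 u=1 v=0

g9 = NOT(g8) must be 0, so g8 = 1.
Check with x=1 y=1 z=1 w=0 u=1 v=0:
g1 = NOT(v) = NOT 0 = 1
g2 = OR(g1, y) = OR(1, 1) = 1
g3 = AND(g2, z) = AND(1, 1) = 1
g4 = AND(g3, x) = AND(1, 1) = 1
g5 = AND(w, g4) = AND(0, 1) = 0
g6 = NOT(g5) = NOT 0 = 1
g7 = AND(g6, g4) = AND(1, 1) = 1
g8 = AND(g7, u) = AND(1, 1) = 1
g9 = NOT(g8) = NOT 1 = 0
So g9 = 0 as required.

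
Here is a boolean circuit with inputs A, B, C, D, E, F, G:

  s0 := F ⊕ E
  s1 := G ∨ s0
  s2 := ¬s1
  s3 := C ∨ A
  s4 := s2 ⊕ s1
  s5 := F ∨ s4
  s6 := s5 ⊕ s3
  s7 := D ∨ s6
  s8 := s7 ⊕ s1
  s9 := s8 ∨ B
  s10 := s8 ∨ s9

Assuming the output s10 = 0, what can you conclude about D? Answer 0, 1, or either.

either

Both values of D occur among assignments with s10 = 0:
  D=0: A=0, B=0, C=0, D=0, E=0, F=0, G=1
  D=1: A=0, B=0, C=0, D=1, E=0, F=0, G=1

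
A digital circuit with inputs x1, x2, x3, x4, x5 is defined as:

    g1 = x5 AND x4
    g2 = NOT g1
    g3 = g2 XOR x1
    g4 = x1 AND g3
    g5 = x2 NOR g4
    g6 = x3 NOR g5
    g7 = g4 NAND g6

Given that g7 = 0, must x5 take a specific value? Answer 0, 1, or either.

1

g7 = g4 NAND g6 must be 0, so both g4 = 1 and g6 = 1.
g4 = x1 AND g3 must be 1, so both x1 = 1 and g3 = 1.
Every assignment with g7 = 0 has x5 = 1; there are 2 such assignment(s).
  x1=1, x2=0, x3=0, x4=1, x5=1
  x1=1, x2=1, x3=0, x4=1, x5=1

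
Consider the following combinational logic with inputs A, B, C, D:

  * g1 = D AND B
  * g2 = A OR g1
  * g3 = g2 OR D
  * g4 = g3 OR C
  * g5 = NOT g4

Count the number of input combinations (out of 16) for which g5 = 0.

14

g5 = NOT g4 must be 0, so g4 = 1.
Enumerating the 16 input combinations, 14 give g5 = 0 and 2 give g5 = 1.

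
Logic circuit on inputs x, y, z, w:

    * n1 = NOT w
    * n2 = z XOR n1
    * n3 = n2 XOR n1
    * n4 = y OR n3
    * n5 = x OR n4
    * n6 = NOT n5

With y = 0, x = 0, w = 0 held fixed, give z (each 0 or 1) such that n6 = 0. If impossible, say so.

z=1

n6 = NOT n5 must be 0, so n5 = 1.
n5 = x OR n4 must be 1, so at least one of x, n4 is 1.
Check with y = 0, x = 0, w = 0 and z=1:
n1 = NOT w = NOT 0 = 1
n2 = z XOR n1 = 1 XOR 1 = 0
n3 = n2 XOR n1 = 0 XOR 1 = 1
n4 = y OR n3 = 0 OR 1 = 1
n5 = x OR n4 = 0 OR 1 = 1
n6 = NOT n5 = NOT 1 = 0
So n6 = 0.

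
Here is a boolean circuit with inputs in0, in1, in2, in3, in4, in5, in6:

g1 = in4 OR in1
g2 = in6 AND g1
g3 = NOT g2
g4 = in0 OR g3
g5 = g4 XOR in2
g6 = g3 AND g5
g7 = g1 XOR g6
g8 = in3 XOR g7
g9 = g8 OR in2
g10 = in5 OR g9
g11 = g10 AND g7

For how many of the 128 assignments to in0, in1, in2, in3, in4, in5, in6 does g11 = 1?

78

g11 = g10 AND g7 must be 1, so both g10 = 1 and g7 = 1.
g10 = in5 OR g9 must be 1, so at least one of in5, g9 is 1.
Enumerating the 128 input combinations, 78 give g11 = 1 and 50 give g11 = 0.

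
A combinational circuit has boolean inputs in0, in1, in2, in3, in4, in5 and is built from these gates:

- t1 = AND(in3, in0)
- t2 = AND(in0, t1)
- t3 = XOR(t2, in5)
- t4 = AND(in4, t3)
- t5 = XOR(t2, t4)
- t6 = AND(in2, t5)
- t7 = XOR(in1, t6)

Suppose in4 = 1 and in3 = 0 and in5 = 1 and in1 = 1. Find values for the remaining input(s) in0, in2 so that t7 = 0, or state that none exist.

Check with in4 = 1 and in3 = 0 and in5 = 1 and in1 = 1 and in0=1, in2=1:
t1 = AND(in3, in0) = AND(0, 1) = 0
t2 = AND(in0, t1) = AND(1, 0) = 0
t3 = XOR(t2, in5) = XOR(0, 1) = 1
t4 = AND(in4, t3) = AND(1, 1) = 1
t5 = XOR(t2, t4) = XOR(0, 1) = 1
t6 = AND(in2, t5) = AND(1, 1) = 1
t7 = XOR(in1, t6) = XOR(1, 1) = 0
So t7 = 0.

in0=1, in2=1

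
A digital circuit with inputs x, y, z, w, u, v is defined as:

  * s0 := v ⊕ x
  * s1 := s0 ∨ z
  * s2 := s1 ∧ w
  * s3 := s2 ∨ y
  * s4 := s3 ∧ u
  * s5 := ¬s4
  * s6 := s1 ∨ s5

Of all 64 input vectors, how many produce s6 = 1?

s6 = s1 ∨ s5 must be 1, so at least one of s1, s5 is 1.
Enumerating the 64 input combinations, 60 give s6 = 1 and 4 give s6 = 0.

60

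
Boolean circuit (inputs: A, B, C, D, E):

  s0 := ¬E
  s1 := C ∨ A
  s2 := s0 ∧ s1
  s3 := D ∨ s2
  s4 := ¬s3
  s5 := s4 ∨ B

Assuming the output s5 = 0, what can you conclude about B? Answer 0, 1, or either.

0

s5 = s4 ∨ B must be 0, so both s4 = 0 and B = 0.
Every assignment with s5 = 0 has B = 0; there are 11 such assignment(s).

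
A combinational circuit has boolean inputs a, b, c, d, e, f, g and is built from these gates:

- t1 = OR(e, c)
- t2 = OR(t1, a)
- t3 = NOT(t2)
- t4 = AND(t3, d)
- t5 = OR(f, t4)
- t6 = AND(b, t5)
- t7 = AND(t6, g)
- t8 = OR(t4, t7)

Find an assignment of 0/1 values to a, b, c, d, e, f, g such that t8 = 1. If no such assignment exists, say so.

a=1, b=1, c=0, d=0, e=0, f=1, g=1

t8 = OR(t4, t7) must be 1, so at least one of t4, t7 is 1.
Check with a=1, b=1, c=0, d=0, e=0, f=1, g=1:
t1 = OR(e, c) = OR(0, 0) = 0
t2 = OR(t1, a) = OR(0, 1) = 1
t3 = NOT(t2) = NOT 1 = 0
t4 = AND(t3, d) = AND(0, 0) = 0
t5 = OR(f, t4) = OR(1, 0) = 1
t6 = AND(b, t5) = AND(1, 1) = 1
t7 = AND(t6, g) = AND(1, 1) = 1
t8 = OR(t4, t7) = OR(0, 1) = 1
So t8 = 1 as required.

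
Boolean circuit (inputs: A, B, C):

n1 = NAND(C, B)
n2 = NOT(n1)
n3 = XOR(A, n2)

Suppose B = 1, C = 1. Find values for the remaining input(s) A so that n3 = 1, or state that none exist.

Check with B = 1, C = 1 and A=0:
n1 = NAND(C, B) = NAND(1, 1) = 0
n2 = NOT(n1) = NOT 0 = 1
n3 = XOR(A, n2) = XOR(0, 1) = 1
So n3 = 1.

A=0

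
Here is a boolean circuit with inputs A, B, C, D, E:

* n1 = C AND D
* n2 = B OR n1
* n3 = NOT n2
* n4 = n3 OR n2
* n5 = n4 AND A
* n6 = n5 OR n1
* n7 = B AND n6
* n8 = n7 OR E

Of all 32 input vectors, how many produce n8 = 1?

n8 = n7 OR E must be 1, so at least one of n7, E is 1.
Enumerating the 32 input combinations, 21 give n8 = 1 and 11 give n8 = 0.

21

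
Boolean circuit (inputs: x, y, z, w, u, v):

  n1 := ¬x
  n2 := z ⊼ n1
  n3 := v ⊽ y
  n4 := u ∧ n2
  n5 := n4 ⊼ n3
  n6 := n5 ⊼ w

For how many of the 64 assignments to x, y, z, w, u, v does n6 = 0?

n6 = n5 ⊼ w must be 0, so both n5 = 1 and w = 1.
n5 = n4 ⊼ n3 must be 1, so at least one of n4, n3 is 0.
Enumerating the 64 input combinations, 29 give n6 = 0 and 35 give n6 = 1.

29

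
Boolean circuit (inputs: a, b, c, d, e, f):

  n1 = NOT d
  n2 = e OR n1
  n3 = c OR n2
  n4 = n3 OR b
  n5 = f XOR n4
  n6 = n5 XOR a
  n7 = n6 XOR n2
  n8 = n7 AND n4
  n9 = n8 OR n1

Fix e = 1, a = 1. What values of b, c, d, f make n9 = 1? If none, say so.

b=1 c=1 d=1 f=0

n9 = n8 OR n1 must be 1, so at least one of n8, n1 is 1.
Check with e = 1, a = 1 and b=1, c=1, d=1, f=0:
n1 = NOT d = NOT 1 = 0
n2 = e OR n1 = 1 OR 0 = 1
n3 = c OR n2 = 1 OR 1 = 1
n4 = n3 OR b = 1 OR 1 = 1
n5 = f XOR n4 = 0 XOR 1 = 1
n6 = n5 XOR a = 1 XOR 1 = 0
n7 = n6 XOR n2 = 0 XOR 1 = 1
n8 = n7 AND n4 = 1 AND 1 = 1
n9 = n8 OR n1 = 1 OR 0 = 1
So n9 = 1.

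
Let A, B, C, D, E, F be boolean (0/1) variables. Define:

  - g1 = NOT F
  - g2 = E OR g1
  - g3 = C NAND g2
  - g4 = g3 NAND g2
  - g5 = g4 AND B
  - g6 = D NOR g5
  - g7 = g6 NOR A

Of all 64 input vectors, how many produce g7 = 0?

g7 = g6 NOR A must be 0, so at least one of g6, A is 1.
Enumerating the 64 input combinations, 43 give g7 = 0 and 21 give g7 = 1.

43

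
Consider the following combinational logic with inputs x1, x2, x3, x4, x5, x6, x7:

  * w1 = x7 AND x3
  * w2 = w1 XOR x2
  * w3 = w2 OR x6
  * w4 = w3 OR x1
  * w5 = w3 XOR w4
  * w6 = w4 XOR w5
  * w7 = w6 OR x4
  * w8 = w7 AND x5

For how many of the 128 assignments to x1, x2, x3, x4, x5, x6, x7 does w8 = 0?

w8 = w7 AND x5 must be 0, so at least one of w7, x5 is 0.
Enumerating the 128 input combinations, 72 give w8 = 0 and 56 give w8 = 1.

72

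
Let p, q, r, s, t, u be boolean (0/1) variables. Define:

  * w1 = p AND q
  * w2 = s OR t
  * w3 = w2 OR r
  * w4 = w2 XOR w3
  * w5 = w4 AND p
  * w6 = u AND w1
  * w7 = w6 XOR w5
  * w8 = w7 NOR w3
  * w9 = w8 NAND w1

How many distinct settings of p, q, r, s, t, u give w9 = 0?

w9 = w8 NAND w1 must be 0, so both w8 = 1 and w1 = 1.
Enumerating the 64 input combinations, 1 give w9 = 0 and 63 give w9 = 1.

1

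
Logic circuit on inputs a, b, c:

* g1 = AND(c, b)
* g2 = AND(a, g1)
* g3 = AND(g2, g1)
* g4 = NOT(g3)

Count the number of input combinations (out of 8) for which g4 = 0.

1

g4 = NOT(g3) must be 0, so g3 = 1.
g3 = AND(g2, g1) must be 1, so both g2 = 1 and g1 = 1.
Enumerating the 8 input combinations, 1 give g4 = 0 and 7 give g4 = 1.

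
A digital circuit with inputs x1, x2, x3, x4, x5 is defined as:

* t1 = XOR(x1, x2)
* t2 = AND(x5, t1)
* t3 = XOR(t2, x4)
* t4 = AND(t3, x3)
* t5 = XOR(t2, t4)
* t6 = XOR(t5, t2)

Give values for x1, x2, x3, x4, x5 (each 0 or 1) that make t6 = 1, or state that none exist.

t6 = XOR(t5, t2) must be 1, so t5 and t2 differ.
Check with x1=1 x2=0 x3=1 x4=0 x5=1:
t1 = XOR(x1, x2) = XOR(1, 0) = 1
t2 = AND(x5, t1) = AND(1, 1) = 1
t3 = XOR(t2, x4) = XOR(1, 0) = 1
t4 = AND(t3, x3) = AND(1, 1) = 1
t5 = XOR(t2, t4) = XOR(1, 1) = 0
t6 = XOR(t5, t2) = XOR(0, 1) = 1
So t6 = 1 as required.

x1=1 x2=0 x3=1 x4=0 x5=1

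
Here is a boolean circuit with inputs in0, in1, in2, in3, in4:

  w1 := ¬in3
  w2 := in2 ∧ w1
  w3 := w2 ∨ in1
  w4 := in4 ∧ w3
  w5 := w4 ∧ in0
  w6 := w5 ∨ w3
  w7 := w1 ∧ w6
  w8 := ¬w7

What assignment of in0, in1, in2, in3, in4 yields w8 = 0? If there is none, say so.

in0=0, in1=1, in2=1, in3=0, in4=0

w8 = ¬w7 must be 0, so w7 = 1.
Check with in0=0, in1=1, in2=1, in3=0, in4=0:
w1 = ¬in3 = ¬0 = 1
w2 = in2 ∧ w1 = 1 ∧ 1 = 1
w3 = w2 ∨ in1 = 1 ∨ 1 = 1
w4 = in4 ∧ w3 = 0 ∧ 1 = 0
w5 = w4 ∧ in0 = 0 ∧ 0 = 0
w6 = w5 ∨ w3 = 0 ∨ 1 = 1
w7 = w1 ∧ w6 = 1 ∧ 1 = 1
w8 = ¬w7 = ¬1 = 0
So w8 = 0 as required.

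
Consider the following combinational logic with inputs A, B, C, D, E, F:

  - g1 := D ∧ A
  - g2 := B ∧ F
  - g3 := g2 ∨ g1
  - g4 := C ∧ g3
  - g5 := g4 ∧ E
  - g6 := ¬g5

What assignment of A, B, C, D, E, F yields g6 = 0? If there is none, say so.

A=1, B=1, C=1, D=1, E=1, F=0

g6 = ¬g5 must be 0, so g5 = 1.
Check with A=1, B=1, C=1, D=1, E=1, F=0:
g1 = D ∧ A = 1 ∧ 1 = 1
g2 = B ∧ F = 1 ∧ 0 = 0
g3 = g2 ∨ g1 = 0 ∨ 1 = 1
g4 = C ∧ g3 = 1 ∧ 1 = 1
g5 = g4 ∧ E = 1 ∧ 1 = 1
g6 = ¬g5 = ¬1 = 0
So g6 = 0 as required.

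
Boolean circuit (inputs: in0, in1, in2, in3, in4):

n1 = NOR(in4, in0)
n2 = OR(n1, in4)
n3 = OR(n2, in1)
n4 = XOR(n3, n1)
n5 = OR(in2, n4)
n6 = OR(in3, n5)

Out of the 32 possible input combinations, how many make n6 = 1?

n6 = OR(in3, n5) must be 1, so at least one of in3, n5 is 1.
Enumerating the 32 input combinations, 29 give n6 = 1 and 3 give n6 = 0.

29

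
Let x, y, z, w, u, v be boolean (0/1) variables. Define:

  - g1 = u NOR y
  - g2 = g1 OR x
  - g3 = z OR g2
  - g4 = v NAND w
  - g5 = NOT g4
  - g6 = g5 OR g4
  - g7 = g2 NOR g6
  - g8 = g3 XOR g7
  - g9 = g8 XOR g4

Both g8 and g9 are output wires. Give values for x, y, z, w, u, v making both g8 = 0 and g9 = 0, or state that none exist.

x=0 y=1 z=0 w=1 u=0 v=1

Check with x=0 y=1 z=0 w=1 u=0 v=1:
g1 = u NOR y = 0 NOR 1 = 0
g2 = g1 OR x = 0 OR 0 = 0
g3 = z OR g2 = 0 OR 0 = 0
g4 = v NAND w = 1 NAND 1 = 0
g5 = NOT g4 = NOT 0 = 1
g6 = g5 OR g4 = 1 OR 0 = 1
g7 = g2 NOR g6 = 0 NOR 1 = 0
g8 = g3 XOR g7 = 0 XOR 0 = 0
g9 = g8 XOR g4 = 0 XOR 0 = 0
So g8 = 0 and g9 = 0.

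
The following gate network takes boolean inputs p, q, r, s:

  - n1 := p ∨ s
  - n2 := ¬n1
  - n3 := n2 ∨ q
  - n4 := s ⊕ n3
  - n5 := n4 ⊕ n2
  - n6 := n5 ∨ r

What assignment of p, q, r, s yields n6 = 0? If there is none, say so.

p=1, q=0, r=0, s=0

n6 = n5 ∨ r must be 0, so both n5 = 0 and r = 0.
n5 = n4 ⊕ n2 must be 0, so n4 and n2 are equal.
Check with p=1, q=0, r=0, s=0:
n1 = p ∨ s = 1 ∨ 0 = 1
n2 = ¬n1 = ¬1 = 0
n3 = n2 ∨ q = 0 ∨ 0 = 0
n4 = s ⊕ n3 = 0 ⊕ 0 = 0
n5 = n4 ⊕ n2 = 0 ⊕ 0 = 0
n6 = n5 ∨ r = 0 ∨ 0 = 0
So n6 = 0 as required.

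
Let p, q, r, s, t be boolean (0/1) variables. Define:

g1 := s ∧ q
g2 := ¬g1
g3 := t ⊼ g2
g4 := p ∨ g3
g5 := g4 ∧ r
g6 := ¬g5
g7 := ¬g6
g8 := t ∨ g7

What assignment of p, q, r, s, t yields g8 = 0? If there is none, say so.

g8 = t ∨ g7 must be 0, so both t = 0 and g7 = 0.
Check with p=1 q=1 r=0 s=1 t=0:
g1 = s ∧ q = 1 ∧ 1 = 1
g2 = ¬g1 = ¬1 = 0
g3 = t ⊼ g2 = 0 ⊼ 0 = 1
g4 = p ∨ g3 = 1 ∨ 1 = 1
g5 = g4 ∧ r = 1 ∧ 0 = 0
g6 = ¬g5 = ¬0 = 1
g7 = ¬g6 = ¬1 = 0
g8 = t ∨ g7 = 0 ∨ 0 = 0
So g8 = 0 as required.

p=1 q=1 r=0 s=1 t=0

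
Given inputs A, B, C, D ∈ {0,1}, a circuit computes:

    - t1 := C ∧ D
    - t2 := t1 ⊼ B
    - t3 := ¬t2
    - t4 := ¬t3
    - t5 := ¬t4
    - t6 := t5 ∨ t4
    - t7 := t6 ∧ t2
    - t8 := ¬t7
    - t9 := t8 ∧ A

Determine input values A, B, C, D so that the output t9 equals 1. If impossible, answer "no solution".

Check with A=1 B=1 C=1 D=1:
t1 = C ∧ D = 1 ∧ 1 = 1
t2 = t1 ⊼ B = 1 ⊼ 1 = 0
t3 = ¬t2 = ¬0 = 1
t4 = ¬t3 = ¬1 = 0
t5 = ¬t4 = ¬0 = 1
t6 = t5 ∨ t4 = 1 ∨ 0 = 1
t7 = t6 ∧ t2 = 1 ∧ 0 = 0
t8 = ¬t7 = ¬0 = 1
t9 = t8 ∧ A = 1 ∧ 1 = 1
So t9 = 1 as required.

A=1 B=1 C=1 D=1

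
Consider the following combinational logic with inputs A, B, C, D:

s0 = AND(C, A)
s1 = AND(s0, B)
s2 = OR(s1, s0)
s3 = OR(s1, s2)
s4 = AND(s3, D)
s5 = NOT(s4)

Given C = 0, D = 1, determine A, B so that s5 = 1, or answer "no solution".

s5 = NOT(s4) must be 1, so s4 = 0.
Check with C = 0, D = 1 and A=0, B=0:
s0 = AND(C, A) = AND(0, 0) = 0
s1 = AND(s0, B) = AND(0, 0) = 0
s2 = OR(s1, s0) = OR(0, 0) = 0
s3 = OR(s1, s2) = OR(0, 0) = 0
s4 = AND(s3, D) = AND(0, 1) = 0
s5 = NOT(s4) = NOT 0 = 1
So s5 = 1.

A=0, B=0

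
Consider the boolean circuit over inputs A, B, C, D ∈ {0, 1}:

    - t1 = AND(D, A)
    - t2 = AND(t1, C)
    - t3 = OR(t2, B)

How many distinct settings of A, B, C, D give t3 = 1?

9

t3 = OR(t2, B) must be 1, so at least one of t2, B is 1.
Enumerating the 16 input combinations, 9 give t3 = 1 and 7 give t3 = 0.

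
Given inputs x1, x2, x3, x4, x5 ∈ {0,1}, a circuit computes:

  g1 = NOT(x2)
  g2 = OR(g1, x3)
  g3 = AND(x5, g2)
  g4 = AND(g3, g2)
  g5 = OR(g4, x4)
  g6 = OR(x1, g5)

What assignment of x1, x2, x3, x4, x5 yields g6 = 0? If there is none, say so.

Check with x1=0, x2=0, x3=0, x4=0, x5=0:
g1 = NOT(x2) = NOT 0 = 1
g2 = OR(g1, x3) = OR(1, 0) = 1
g3 = AND(x5, g2) = AND(0, 1) = 0
g4 = AND(g3, g2) = AND(0, 1) = 0
g5 = OR(g4, x4) = OR(0, 0) = 0
g6 = OR(x1, g5) = OR(0, 0) = 0
So g6 = 0 as required.

x1=0, x2=0, x3=0, x4=0, x5=0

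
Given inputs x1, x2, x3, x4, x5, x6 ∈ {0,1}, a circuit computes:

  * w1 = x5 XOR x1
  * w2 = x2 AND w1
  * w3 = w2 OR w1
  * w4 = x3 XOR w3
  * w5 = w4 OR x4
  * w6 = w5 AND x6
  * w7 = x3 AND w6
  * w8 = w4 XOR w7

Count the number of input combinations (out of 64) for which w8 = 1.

w8 = w4 XOR w7 must be 1, so w4 and w7 differ.
Enumerating the 64 input combinations, 28 give w8 = 1 and 36 give w8 = 0.

28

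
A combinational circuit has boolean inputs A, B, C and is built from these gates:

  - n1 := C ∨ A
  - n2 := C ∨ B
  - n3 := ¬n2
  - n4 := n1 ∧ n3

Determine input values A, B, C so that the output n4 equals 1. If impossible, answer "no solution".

n4 = n1 ∧ n3 must be 1, so both n1 = 1 and n3 = 1.
n1 = C ∨ A must be 1, so at least one of C, A is 1.
Check with A=1, B=0, C=0:
n1 = C ∨ A = 0 ∨ 1 = 1
n2 = C ∨ B = 0 ∨ 0 = 0
n3 = ¬n2 = ¬0 = 1
n4 = n1 ∧ n3 = 1 ∧ 1 = 1
So n4 = 1 as required.

A=1, B=0, C=0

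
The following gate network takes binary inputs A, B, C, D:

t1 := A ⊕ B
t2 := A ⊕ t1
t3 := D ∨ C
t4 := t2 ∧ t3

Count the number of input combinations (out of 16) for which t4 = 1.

t4 = t2 ∧ t3 must be 1, so both t2 = 1 and t3 = 1.
t2 = A ⊕ t1 must be 1, so A and t1 differ.
t3 = D ∨ C must be 1, so at least one of D, C is 1.
Satisfying assignments:
  A=0, B=1, C=0, D=1
  A=0, B=1, C=1, D=0
  A=0, B=1, C=1, D=1
  A=1, B=1, C=0, D=1
  A=1, B=1, C=1, D=0
  A=1, B=1, C=1, D=1

6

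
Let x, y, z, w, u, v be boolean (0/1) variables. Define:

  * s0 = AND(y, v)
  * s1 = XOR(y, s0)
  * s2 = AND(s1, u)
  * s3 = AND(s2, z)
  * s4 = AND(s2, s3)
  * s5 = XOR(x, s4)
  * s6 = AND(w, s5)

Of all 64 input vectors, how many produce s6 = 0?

s6 = AND(w, s5) must be 0, so at least one of w, s5 is 0.
Enumerating the 64 input combinations, 48 give s6 = 0 and 16 give s6 = 1.

48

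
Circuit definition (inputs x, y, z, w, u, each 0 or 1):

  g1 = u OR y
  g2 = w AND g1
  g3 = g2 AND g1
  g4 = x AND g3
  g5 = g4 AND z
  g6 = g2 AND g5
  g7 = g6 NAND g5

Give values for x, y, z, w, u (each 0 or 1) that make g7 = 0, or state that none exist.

x=1 y=1 z=1 w=1 u=1

g7 = g6 NAND g5 must be 0, so both g6 = 1 and g5 = 1.
Check with x=1 y=1 z=1 w=1 u=1:
g1 = u OR y = 1 OR 1 = 1
g2 = w AND g1 = 1 AND 1 = 1
g3 = g2 AND g1 = 1 AND 1 = 1
g4 = x AND g3 = 1 AND 1 = 1
g5 = g4 AND z = 1 AND 1 = 1
g6 = g2 AND g5 = 1 AND 1 = 1
g7 = g6 NAND g5 = 1 NAND 1 = 0
So g7 = 0 as required.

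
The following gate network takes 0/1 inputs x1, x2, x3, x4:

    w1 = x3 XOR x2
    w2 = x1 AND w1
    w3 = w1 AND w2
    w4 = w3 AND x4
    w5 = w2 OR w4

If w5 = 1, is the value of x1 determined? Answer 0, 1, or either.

w5 = w2 OR w4 must be 1, so at least one of w2, w4 is 1.
Every assignment with w5 = 1 has x1 = 1; there are 4 such assignment(s).
  x1=1, x2=0, x3=1, x4=0
  x1=1, x2=0, x3=1, x4=1
  x1=1, x2=1, x3=0, x4=0
  x1=1, x2=1, x3=0, x4=1

1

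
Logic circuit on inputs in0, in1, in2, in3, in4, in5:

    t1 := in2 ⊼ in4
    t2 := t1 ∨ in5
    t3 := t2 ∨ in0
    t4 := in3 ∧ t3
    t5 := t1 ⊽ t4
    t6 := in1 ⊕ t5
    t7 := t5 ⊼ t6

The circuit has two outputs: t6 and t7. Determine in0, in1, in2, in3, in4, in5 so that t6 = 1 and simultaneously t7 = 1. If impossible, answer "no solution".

Check with in0=1 in1=1 in2=0 in3=1 in4=1 in5=0:
t1 = in2 ⊼ in4 = 0 ⊼ 1 = 1
t2 = t1 ∨ in5 = 1 ∨ 0 = 1
t3 = t2 ∨ in0 = 1 ∨ 1 = 1
t4 = in3 ∧ t3 = 1 ∧ 1 = 1
t5 = t1 ⊽ t4 = 1 ⊽ 1 = 0
t6 = in1 ⊕ t5 = 1 ⊕ 0 = 1
t7 = t5 ⊼ t6 = 0 ⊼ 1 = 1
So t6 = 1 and t7 = 1.

in0=1 in1=1 in2=0 in3=1 in4=1 in5=0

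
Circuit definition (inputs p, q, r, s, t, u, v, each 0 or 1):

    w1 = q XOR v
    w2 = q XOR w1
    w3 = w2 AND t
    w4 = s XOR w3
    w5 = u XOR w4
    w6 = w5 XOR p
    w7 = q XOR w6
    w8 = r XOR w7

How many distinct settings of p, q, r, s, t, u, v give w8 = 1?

64

w8 = r XOR w7 must be 1, so r and w7 differ.
Enumerating the 128 input combinations, 64 give w8 = 1 and 64 give w8 = 0.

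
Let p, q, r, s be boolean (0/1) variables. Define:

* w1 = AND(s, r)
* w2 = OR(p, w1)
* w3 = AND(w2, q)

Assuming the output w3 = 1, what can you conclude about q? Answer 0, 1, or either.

w3 = AND(w2, q) must be 1, so both w2 = 1 and q = 1.
Every assignment with w3 = 1 has q = 1; there are 5 such assignment(s).

1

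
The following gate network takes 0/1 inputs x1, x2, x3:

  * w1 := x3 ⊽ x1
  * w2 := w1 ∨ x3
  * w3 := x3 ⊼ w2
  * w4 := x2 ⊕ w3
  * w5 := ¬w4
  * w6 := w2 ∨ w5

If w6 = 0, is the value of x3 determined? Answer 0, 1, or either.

w6 = w2 ∨ w5 must be 0, so both w2 = 0 and w5 = 0.
Every assignment with w6 = 0 has x3 = 0; there are 1 such assignment(s).
  x1=1, x2=0, x3=0

0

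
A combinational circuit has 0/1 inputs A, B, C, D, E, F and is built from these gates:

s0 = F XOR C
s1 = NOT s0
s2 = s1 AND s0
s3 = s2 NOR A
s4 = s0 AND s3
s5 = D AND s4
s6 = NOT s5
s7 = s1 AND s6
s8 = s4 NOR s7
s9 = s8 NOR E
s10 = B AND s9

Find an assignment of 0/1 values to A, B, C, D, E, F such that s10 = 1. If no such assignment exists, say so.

A=0, B=1, C=1, D=1, E=0, F=1

Check with A=0, B=1, C=1, D=1, E=0, F=1:
s0 = F XOR C = 1 XOR 1 = 0
s1 = NOT s0 = NOT 0 = 1
s2 = s1 AND s0 = 1 AND 0 = 0
s3 = s2 NOR A = 0 NOR 0 = 1
s4 = s0 AND s3 = 0 AND 1 = 0
s5 = D AND s4 = 1 AND 0 = 0
s6 = NOT s5 = NOT 0 = 1
s7 = s1 AND s6 = 1 AND 1 = 1
s8 = s4 NOR s7 = 0 NOR 1 = 0
s9 = s8 NOR E = 0 NOR 0 = 1
s10 = B AND s9 = 1 AND 1 = 1
So s10 = 1 as required.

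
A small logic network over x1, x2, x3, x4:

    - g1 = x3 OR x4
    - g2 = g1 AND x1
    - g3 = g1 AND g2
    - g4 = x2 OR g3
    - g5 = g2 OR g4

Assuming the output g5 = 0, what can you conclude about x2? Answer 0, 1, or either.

0

g5 = g2 OR g4 must be 0, so both g2 = 0 and g4 = 0.
Every assignment with g5 = 0 has x2 = 0; there are 5 such assignment(s).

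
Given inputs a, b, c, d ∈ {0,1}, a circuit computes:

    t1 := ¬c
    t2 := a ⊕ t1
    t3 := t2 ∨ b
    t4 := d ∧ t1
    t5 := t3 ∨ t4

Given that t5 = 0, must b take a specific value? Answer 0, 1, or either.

0

t5 = t3 ∨ t4 must be 0, so both t3 = 0 and t4 = 0.
Every assignment with t5 = 0 has b = 0; there are 3 such assignment(s).
  a=0, b=0, c=1, d=0
  a=0, b=0, c=1, d=1
  a=1, b=0, c=0, d=0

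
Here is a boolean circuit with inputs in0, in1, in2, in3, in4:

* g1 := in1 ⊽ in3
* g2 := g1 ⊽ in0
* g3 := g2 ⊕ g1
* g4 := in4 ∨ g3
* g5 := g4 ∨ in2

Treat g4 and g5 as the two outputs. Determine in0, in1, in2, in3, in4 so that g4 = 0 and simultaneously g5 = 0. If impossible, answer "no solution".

in0=1, in1=1, in2=0, in3=1, in4=0

Check with in0=1, in1=1, in2=0, in3=1, in4=0:
g1 = in1 ⊽ in3 = 1 ⊽ 1 = 0
g2 = g1 ⊽ in0 = 0 ⊽ 1 = 0
g3 = g2 ⊕ g1 = 0 ⊕ 0 = 0
g4 = in4 ∨ g3 = 0 ∨ 0 = 0
g5 = g4 ∨ in2 = 0 ∨ 0 = 0
So g4 = 0 and g5 = 0.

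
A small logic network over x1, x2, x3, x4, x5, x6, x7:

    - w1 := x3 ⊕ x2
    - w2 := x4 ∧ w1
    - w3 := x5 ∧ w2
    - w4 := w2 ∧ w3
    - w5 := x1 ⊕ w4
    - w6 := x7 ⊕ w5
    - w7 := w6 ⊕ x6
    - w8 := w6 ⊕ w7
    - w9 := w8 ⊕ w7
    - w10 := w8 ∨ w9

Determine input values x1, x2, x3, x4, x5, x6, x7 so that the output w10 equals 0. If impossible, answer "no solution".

w10 = w8 ∨ w9 must be 0, so both w8 = 0 and w9 = 0.
w8 = w6 ⊕ w7 must be 0, so w6 and w7 are equal.
w9 = w8 ⊕ w7 must be 0, so w8 and w7 are equal.
Check with x1=0 x2=1 x3=1 x4=1 x5=1 x6=0 x7=0:
w1 = x3 ⊕ x2 = 1 ⊕ 1 = 0
w2 = x4 ∧ w1 = 1 ∧ 0 = 0
w3 = x5 ∧ w2 = 1 ∧ 0 = 0
w4 = w2 ∧ w3 = 0 ∧ 0 = 0
w5 = x1 ⊕ w4 = 0 ⊕ 0 = 0
w6 = x7 ⊕ w5 = 0 ⊕ 0 = 0
w7 = w6 ⊕ x6 = 0 ⊕ 0 = 0
w8 = w6 ⊕ w7 = 0 ⊕ 0 = 0
w9 = w8 ⊕ w7 = 0 ⊕ 0 = 0
w10 = w8 ∨ w9 = 0 ∨ 0 = 0
So w10 = 0 as required.

x1=0 x2=1 x3=1 x4=1 x5=1 x6=0 x7=0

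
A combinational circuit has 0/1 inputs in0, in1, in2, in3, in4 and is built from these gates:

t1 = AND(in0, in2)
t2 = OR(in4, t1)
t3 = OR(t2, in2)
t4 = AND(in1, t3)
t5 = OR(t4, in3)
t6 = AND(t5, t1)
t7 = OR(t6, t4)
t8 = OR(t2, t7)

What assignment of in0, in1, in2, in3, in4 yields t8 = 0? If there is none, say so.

in0=1, in1=1, in2=0, in3=0, in4=0

Check with in0=1, in1=1, in2=0, in3=0, in4=0:
t1 = AND(in0, in2) = AND(1, 0) = 0
t2 = OR(in4, t1) = OR(0, 0) = 0
t3 = OR(t2, in2) = OR(0, 0) = 0
t4 = AND(in1, t3) = AND(1, 0) = 0
t5 = OR(t4, in3) = OR(0, 0) = 0
t6 = AND(t5, t1) = AND(0, 0) = 0
t7 = OR(t6, t4) = OR(0, 0) = 0
t8 = OR(t2, t7) = OR(0, 0) = 0
So t8 = 0 as required.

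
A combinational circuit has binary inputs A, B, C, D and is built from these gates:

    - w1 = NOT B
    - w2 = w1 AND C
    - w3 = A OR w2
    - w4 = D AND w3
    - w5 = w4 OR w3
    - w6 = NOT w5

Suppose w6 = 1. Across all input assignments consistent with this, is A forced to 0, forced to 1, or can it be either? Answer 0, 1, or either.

w6 = NOT w5 must be 1, so w5 = 0.
w5 = w4 OR w3 must be 0, so both w4 = 0 and w3 = 0.
Every assignment with w6 = 1 has A = 0; there are 6 such assignment(s).

0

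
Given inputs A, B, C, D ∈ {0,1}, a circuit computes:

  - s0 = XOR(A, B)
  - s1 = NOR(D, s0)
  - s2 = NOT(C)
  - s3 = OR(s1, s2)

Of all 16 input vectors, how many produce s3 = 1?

10

s3 = OR(s1, s2) must be 1, so at least one of s1, s2 is 1.
Enumerating the 16 input combinations, 10 give s3 = 1 and 6 give s3 = 0.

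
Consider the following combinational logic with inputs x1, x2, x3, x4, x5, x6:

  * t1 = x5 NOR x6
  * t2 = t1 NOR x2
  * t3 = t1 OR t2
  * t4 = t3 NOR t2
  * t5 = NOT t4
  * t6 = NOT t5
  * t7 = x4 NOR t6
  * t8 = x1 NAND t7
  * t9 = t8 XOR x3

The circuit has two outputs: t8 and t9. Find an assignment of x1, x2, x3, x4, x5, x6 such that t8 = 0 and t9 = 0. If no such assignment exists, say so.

Check with x1=1, x2=0, x3=0, x4=0, x5=0, x6=0:
t1 = x5 NOR x6 = 0 NOR 0 = 1
t2 = t1 NOR x2 = 1 NOR 0 = 0
t3 = t1 OR t2 = 1 OR 0 = 1
t4 = t3 NOR t2 = 1 NOR 0 = 0
t5 = NOT t4 = NOT 0 = 1
t6 = NOT t5 = NOT 1 = 0
t7 = x4 NOR t6 = 0 NOR 0 = 1
t8 = x1 NAND t7 = 1 NAND 1 = 0
t9 = t8 XOR x3 = 0 XOR 0 = 0
So t8 = 0 and t9 = 0.

x1=1, x2=0, x3=0, x4=0, x5=0, x6=0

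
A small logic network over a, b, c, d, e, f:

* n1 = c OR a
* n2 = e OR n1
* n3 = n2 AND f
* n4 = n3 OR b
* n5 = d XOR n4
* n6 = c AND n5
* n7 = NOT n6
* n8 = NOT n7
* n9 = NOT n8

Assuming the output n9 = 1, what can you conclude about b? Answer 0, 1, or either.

Both values of b occur among assignments with n9 = 1:
  b=0: a=0, b=0, c=0, d=0, e=0, f=0
  b=1: a=0, b=1, c=0, d=0, e=0, f=0

either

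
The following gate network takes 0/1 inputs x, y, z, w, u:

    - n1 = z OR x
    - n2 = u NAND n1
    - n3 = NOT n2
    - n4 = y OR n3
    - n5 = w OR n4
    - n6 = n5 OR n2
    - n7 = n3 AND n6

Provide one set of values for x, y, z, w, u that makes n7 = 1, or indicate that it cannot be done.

x=1, y=1, z=1, w=0, u=1

n7 = n3 AND n6 must be 1, so both n3 = 1 and n6 = 1.
n3 = NOT n2 must be 1, so n2 = 0.
n6 = n5 OR n2 must be 1, so at least one of n5, n2 is 1.
Check with x=1, y=1, z=1, w=0, u=1:
n1 = z OR x = 1 OR 1 = 1
n2 = u NAND n1 = 1 NAND 1 = 0
n3 = NOT n2 = NOT 0 = 1
n4 = y OR n3 = 1 OR 1 = 1
n5 = w OR n4 = 0 OR 1 = 1
n6 = n5 OR n2 = 1 OR 0 = 1
n7 = n3 AND n6 = 1 AND 1 = 1
So n7 = 1 as required.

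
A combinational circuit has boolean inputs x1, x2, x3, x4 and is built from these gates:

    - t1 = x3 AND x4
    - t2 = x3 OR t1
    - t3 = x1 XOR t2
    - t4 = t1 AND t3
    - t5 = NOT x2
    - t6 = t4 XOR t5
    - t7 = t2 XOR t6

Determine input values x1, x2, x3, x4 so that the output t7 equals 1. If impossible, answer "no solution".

t7 = t2 XOR t6 must be 1, so t2 and t6 differ.
Check with x1=0 x2=1 x3=1 x4=0:
t1 = x3 AND x4 = 1 AND 0 = 0
t2 = x3 OR t1 = 1 OR 0 = 1
t3 = x1 XOR t2 = 0 XOR 1 = 1
t4 = t1 AND t3 = 0 AND 1 = 0
t5 = NOT x2 = NOT 1 = 0
t6 = t4 XOR t5 = 0 XOR 0 = 0
t7 = t2 XOR t6 = 1 XOR 0 = 1
So t7 = 1 as required.

x1=0 x2=1 x3=1 x4=0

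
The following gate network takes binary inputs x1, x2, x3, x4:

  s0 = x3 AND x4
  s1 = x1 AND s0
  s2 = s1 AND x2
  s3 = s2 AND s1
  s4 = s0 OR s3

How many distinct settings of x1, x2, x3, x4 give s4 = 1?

s4 = s0 OR s3 must be 1, so at least one of s0, s3 is 1.
Satisfying assignments:
  x1=0, x2=0, x3=1, x4=1
  x1=0, x2=1, x3=1, x4=1
  x1=1, x2=0, x3=1, x4=1
  x1=1, x2=1, x3=1, x4=1

4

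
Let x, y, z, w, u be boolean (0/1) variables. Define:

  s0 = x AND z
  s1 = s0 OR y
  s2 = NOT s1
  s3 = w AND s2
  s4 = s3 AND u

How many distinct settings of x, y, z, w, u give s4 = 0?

29

s4 = s3 AND u must be 0, so at least one of s3, u is 0.
Enumerating the 32 input combinations, 29 give s4 = 0 and 3 give s4 = 1.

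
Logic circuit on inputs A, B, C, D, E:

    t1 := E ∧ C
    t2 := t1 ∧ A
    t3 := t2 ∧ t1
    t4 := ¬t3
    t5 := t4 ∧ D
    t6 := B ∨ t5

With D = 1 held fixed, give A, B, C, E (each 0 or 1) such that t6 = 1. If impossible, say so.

A=0, B=0, C=1, E=1

t6 = B ∨ t5 must be 1, so at least one of B, t5 is 1.
Check with D = 1 and A=0, B=0, C=1, E=1:
t1 = E ∧ C = 1 ∧ 1 = 1
t2 = t1 ∧ A = 1 ∧ 0 = 0
t3 = t2 ∧ t1 = 0 ∧ 1 = 0
t4 = ¬t3 = ¬0 = 1
t5 = t4 ∧ D = 1 ∧ 1 = 1
t6 = B ∨ t5 = 0 ∨ 1 = 1
So t6 = 1.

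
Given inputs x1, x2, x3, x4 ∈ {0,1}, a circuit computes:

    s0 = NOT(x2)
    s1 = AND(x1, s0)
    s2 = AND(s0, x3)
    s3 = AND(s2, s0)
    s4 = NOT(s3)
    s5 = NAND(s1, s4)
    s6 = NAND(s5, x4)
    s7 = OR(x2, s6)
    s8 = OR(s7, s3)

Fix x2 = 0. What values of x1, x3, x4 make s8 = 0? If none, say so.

s8 = OR(s7, s3) must be 0, so both s7 = 0 and s3 = 0.
Check with x2 = 0 and x1=0, x3=0, x4=1:
s0 = NOT(x2) = NOT 0 = 1
s1 = AND(x1, s0) = AND(0, 1) = 0
s2 = AND(s0, x3) = AND(1, 0) = 0
s3 = AND(s2, s0) = AND(0, 1) = 0
s4 = NOT(s3) = NOT 0 = 1
s5 = NAND(s1, s4) = NAND(0, 1) = 1
s6 = NAND(s5, x4) = NAND(1, 1) = 0
s7 = OR(x2, s6) = OR(0, 0) = 0
s8 = OR(s7, s3) = OR(0, 0) = 0
So s8 = 0.

x1=0, x3=0, x4=1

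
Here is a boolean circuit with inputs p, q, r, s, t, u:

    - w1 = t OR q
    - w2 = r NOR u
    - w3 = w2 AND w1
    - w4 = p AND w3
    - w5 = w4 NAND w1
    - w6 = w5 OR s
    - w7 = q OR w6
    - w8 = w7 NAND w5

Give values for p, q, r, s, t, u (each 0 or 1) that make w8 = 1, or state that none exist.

w8 = w7 NAND w5 must be 1, so at least one of w7, w5 is 0.
Check with p=1, q=1, r=0, s=0, t=1, u=0:
w1 = t OR q = 1 OR 1 = 1
w2 = r NOR u = 0 NOR 0 = 1
w3 = w2 AND w1 = 1 AND 1 = 1
w4 = p AND w3 = 1 AND 1 = 1
w5 = w4 NAND w1 = 1 NAND 1 = 0
w6 = w5 OR s = 0 OR 0 = 0
w7 = q OR w6 = 1 OR 0 = 1
w8 = w7 NAND w5 = 1 NAND 0 = 1
So w8 = 1 as required.

p=1, q=1, r=0, s=0, t=1, u=0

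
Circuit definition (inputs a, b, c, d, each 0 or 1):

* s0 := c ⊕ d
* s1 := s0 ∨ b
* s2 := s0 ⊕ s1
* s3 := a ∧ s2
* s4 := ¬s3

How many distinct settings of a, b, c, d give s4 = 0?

2

s4 = ¬s3 must be 0, so s3 = 1.
s3 = a ∧ s2 must be 1, so both a = 1 and s2 = 1.
Enumerating the 16 input combinations, 2 give s4 = 0 and 14 give s4 = 1.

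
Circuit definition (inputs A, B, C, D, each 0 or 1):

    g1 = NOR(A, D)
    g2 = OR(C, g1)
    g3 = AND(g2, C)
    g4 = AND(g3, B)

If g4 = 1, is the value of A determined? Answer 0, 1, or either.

Both values of A occur among assignments with g4 = 1:
  A=0: A=0, B=1, C=1, D=0
  A=1: A=1, B=1, C=1, D=0

either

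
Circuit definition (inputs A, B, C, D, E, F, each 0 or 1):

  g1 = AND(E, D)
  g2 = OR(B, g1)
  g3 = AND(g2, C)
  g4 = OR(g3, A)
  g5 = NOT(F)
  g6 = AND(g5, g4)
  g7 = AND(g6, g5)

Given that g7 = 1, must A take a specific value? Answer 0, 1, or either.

Both values of A occur among assignments with g7 = 1:
  A=0: A=0, B=0, C=1, D=1, E=1, F=0
  A=1: A=1, B=0, C=0, D=0, E=0, F=0

either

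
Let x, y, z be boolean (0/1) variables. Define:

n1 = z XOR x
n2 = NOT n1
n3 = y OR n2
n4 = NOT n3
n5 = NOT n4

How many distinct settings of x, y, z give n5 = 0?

2

n5 = NOT n4 must be 0, so n4 = 1.
n4 = NOT n3 must be 1, so n3 = 0.
Satisfying assignments:
  x=0, y=0, z=1
  x=1, y=0, z=0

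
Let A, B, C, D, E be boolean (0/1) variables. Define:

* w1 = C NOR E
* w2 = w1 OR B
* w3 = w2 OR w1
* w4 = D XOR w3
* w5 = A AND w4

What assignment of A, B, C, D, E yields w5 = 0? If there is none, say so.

Check with A=1, B=1, C=0, D=1, E=1:
w1 = C NOR E = 0 NOR 1 = 0
w2 = w1 OR B = 0 OR 1 = 1
w3 = w2 OR w1 = 1 OR 0 = 1
w4 = D XOR w3 = 1 XOR 1 = 0
w5 = A AND w4 = 1 AND 0 = 0
So w5 = 0 as required.

A=1, B=1, C=0, D=1, E=1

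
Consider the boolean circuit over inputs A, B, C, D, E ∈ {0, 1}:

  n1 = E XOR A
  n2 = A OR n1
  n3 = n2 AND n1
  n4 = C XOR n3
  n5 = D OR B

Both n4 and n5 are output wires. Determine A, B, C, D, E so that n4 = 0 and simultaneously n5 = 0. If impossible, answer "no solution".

A=1, B=0, C=1, D=0, E=0

Check with A=1, B=0, C=1, D=0, E=0:
n1 = E XOR A = 0 XOR 1 = 1
n2 = A OR n1 = 1 OR 1 = 1
n3 = n2 AND n1 = 1 AND 1 = 1
n4 = C XOR n3 = 1 XOR 1 = 0
n5 = D OR B = 0 OR 0 = 0
So n4 = 0 and n5 = 0.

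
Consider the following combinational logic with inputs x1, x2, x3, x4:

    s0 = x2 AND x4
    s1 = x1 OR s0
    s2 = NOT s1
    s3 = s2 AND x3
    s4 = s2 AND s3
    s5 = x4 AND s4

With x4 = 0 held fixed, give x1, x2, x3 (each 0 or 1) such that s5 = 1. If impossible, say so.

no solution exists

With x4 = 0 fixed, none of the 8 settings of x1, x2, x3 give s5 = 1.
For example, with x1=1, x2=1, x3=0:
s0 = x2 AND x4 = 1 AND 0 = 0
s1 = x1 OR s0 = 1 OR 0 = 1
s2 = NOT s1 = NOT 1 = 0
s3 = s2 AND x3 = 0 AND 0 = 0
s4 = s2 AND s3 = 0 AND 0 = 0
s5 = x4 AND s4 = 0 AND 0 = 0
giving s5 = 0 ≠ 1.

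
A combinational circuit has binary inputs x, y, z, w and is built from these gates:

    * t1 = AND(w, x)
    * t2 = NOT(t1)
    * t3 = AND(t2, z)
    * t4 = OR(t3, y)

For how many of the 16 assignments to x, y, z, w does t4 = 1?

11

t4 = OR(t3, y) must be 1, so at least one of t3, y is 1.
Enumerating the 16 input combinations, 11 give t4 = 1 and 5 give t4 = 0.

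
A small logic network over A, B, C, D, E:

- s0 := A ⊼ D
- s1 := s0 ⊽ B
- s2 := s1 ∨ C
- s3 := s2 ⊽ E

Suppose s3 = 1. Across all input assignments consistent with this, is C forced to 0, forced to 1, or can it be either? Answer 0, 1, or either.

s3 = s2 ⊽ E must be 1, so both s2 = 0 and E = 0.
s2 = s1 ∨ C must be 0, so both s1 = 0 and C = 0.
s1 = s0 ⊽ B must be 0, so at least one of s0, B is 1.
Every assignment with s3 = 1 has C = 0; there are 7 such assignment(s).

0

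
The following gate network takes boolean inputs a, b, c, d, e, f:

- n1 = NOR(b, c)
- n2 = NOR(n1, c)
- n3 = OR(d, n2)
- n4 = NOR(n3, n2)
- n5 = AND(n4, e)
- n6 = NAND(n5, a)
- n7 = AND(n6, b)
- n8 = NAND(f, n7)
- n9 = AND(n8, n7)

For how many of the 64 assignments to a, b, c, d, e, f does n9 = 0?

49

n9 = AND(n8, n7) must be 0, so at least one of n8, n7 is 0.
Enumerating the 64 input combinations, 49 give n9 = 0 and 15 give n9 = 1.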